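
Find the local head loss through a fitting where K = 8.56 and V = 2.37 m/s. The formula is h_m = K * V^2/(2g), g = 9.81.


Minor loss formula: h_m = K * V^2/(2g).
V^2 = 2.37^2 = 5.6169.
V^2/(2g) = 5.6169 / 19.62 = 0.2863 m.
h_m = 8.56 * 0.2863 = 2.4506 m.

2.4506


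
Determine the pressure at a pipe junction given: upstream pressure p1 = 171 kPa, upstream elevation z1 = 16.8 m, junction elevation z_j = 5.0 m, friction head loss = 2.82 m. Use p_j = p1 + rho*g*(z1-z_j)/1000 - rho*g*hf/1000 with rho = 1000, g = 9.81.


Junction pressure: p_j = p1 + rho*g*(z1 - z_j)/1000 - rho*g*hf/1000.
Elevation term = 1000*9.81*(16.8 - 5.0)/1000 = 115.758 kPa.
Friction term = 1000*9.81*2.82/1000 = 27.664 kPa.
p_j = 171 + 115.758 - 27.664 = 259.09 kPa.

259.09


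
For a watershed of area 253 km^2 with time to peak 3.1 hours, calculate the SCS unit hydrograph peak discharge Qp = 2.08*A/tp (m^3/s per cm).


SCS formula: Qp = 2.08 * A / tp.
Qp = 2.08 * 253 / 3.1
   = 526.24 / 3.1
   = 169.75 m^3/s per cm.

169.75


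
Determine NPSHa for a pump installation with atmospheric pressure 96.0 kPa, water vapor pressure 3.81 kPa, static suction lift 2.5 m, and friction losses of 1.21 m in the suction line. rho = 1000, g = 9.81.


NPSHa = p_atm/(rho*g) - z_s - hf_s - p_vap/(rho*g).
p_atm/(rho*g) = 96.0*1000 / (1000*9.81) = 9.786 m.
p_vap/(rho*g) = 3.81*1000 / (1000*9.81) = 0.388 m.
NPSHa = 9.786 - 2.5 - 1.21 - 0.388
      = 5.69 m.

5.69


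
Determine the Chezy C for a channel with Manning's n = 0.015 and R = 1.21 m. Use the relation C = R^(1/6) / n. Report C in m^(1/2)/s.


The Chezy coefficient relates to Manning's n through C = R^(1/6) / n.
R^(1/6) = 1.21^(1/6) = 1.03228.
C = 1.03228 / 0.015 = 68.82 m^(1/2)/s.

68.82


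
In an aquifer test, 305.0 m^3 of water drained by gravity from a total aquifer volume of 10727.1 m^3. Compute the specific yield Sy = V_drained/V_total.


Specific yield Sy = Volume drained / Total volume.
Sy = 305.0 / 10727.1
   = 0.0284.

0.0284


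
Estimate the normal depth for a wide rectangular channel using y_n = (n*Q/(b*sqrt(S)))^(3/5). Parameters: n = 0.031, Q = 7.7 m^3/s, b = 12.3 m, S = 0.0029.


We use the wide-channel approximation y_n = (n*Q/(b*sqrt(S)))^(3/5).
sqrt(S) = sqrt(0.0029) = 0.053852.
Numerator: n*Q = 0.031 * 7.7 = 0.2387.
Denominator: b*sqrt(S) = 12.3 * 0.053852 = 0.66238.
arg = 0.3604.
y_n = 0.3604^(3/5) = 0.5421 m.

0.5421


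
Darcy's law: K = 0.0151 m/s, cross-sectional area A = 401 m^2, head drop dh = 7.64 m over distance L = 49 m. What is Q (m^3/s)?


Darcy's law: Q = K * A * i, where i = dh/L.
Hydraulic gradient i = 7.64 / 49 = 0.155918.
Q = 0.0151 * 401 * 0.155918
  = 0.9441 m^3/s.

0.9441


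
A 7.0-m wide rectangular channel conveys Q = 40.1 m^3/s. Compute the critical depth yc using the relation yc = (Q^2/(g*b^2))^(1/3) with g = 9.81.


Using yc = (Q^2 / (g * b^2))^(1/3):
Q^2 = 40.1^2 = 1608.01.
g * b^2 = 9.81 * 7.0^2 = 9.81 * 49.0 = 480.69.
Q^2 / (g*b^2) = 1608.01 / 480.69 = 3.3452.
yc = 3.3452^(1/3) = 1.4956 m.

1.4956


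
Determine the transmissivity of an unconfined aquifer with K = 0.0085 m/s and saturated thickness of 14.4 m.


Transmissivity is defined as T = K * h.
T = 0.0085 * 14.4
  = 0.1224 m^2/s.

0.1224


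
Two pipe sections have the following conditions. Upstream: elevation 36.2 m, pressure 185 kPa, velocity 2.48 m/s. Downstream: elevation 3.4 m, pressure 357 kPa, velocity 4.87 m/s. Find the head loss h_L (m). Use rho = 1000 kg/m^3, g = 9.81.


Total head at each section: H = z + p/(rho*g) + V^2/(2g).
H1 = 36.2 + 185*1000/(1000*9.81) + 2.48^2/(2*9.81)
   = 36.2 + 18.858 + 0.3135
   = 55.372 m.
H2 = 3.4 + 357*1000/(1000*9.81) + 4.87^2/(2*9.81)
   = 3.4 + 36.391 + 1.2088
   = 41.0 m.
h_L = H1 - H2 = 55.372 - 41.0 = 14.372 m.

14.372


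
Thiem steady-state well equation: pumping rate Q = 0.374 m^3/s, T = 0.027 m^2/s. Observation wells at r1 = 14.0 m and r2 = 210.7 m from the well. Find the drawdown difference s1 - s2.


Thiem equation: s1 - s2 = Q/(2*pi*T) * ln(r2/r1).
ln(r2/r1) = ln(210.7/14.0) = 2.7114.
Q/(2*pi*T) = 0.374 / (2*pi*0.027) = 0.374 / 0.1696 = 2.2046.
s1 - s2 = 2.2046 * 2.7114 = 5.9775 m.

5.9775


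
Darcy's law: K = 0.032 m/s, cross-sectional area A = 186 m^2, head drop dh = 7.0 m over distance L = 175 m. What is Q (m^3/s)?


Darcy's law: Q = K * A * i, where i = dh/L.
Hydraulic gradient i = 7.0 / 175 = 0.04.
Q = 0.032 * 186 * 0.04
  = 0.2381 m^3/s.

0.2381


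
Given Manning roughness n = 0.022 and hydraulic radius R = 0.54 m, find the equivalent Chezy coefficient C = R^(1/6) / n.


The Chezy coefficient relates to Manning's n through C = R^(1/6) / n.
R^(1/6) = 0.54^(1/6) = 0.9024.
C = 0.9024 / 0.022 = 41.02 m^(1/2)/s.

41.02


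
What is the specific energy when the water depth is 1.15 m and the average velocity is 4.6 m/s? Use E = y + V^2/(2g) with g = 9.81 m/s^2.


Specific energy E = y + V^2/(2g).
Velocity head = V^2/(2g) = 4.6^2 / (2*9.81) = 21.16 / 19.62 = 1.0785 m.
E = 1.15 + 1.0785 = 2.2285 m.

2.2285


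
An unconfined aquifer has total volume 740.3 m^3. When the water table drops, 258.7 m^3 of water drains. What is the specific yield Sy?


Specific yield Sy = Volume drained / Total volume.
Sy = 258.7 / 740.3
   = 0.3495.

0.3495


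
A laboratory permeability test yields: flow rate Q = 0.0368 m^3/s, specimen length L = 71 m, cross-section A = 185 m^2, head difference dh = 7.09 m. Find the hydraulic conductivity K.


From K = Q*L / (A*dh):
Numerator: Q*L = 0.0368 * 71 = 2.6128.
Denominator: A*dh = 185 * 7.09 = 1311.65.
K = 2.6128 / 1311.65 = 0.001992 m/s.

0.001992


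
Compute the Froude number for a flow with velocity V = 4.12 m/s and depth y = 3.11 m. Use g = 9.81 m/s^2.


The Froude number is defined as Fr = V / sqrt(g*y).
g*y = 9.81 * 3.11 = 30.5091.
sqrt(g*y) = sqrt(30.5091) = 5.5235.
Fr = 4.12 / 5.5235 = 0.7459.

0.7459


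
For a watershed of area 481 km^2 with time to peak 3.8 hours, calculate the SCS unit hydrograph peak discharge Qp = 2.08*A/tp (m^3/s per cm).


SCS formula: Qp = 2.08 * A / tp.
Qp = 2.08 * 481 / 3.8
   = 1000.48 / 3.8
   = 263.28 m^3/s per cm.

263.28


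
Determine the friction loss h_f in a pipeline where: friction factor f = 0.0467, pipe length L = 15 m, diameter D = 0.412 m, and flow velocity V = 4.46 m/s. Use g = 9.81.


Darcy-Weisbach equation: h_f = f * (L/D) * V^2/(2g).
f * L/D = 0.0467 * 15/0.412 = 1.7002.
V^2/(2g) = 4.46^2 / (2*9.81) = 19.8916 / 19.62 = 1.0138 m.
h_f = 1.7002 * 1.0138 = 1.724 m.

1.724


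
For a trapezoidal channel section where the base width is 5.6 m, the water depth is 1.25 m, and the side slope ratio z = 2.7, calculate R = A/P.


For a trapezoidal section with side slope z:
A = (b + z*y)*y = (5.6 + 2.7*1.25)*1.25 = 11.219 m^2.
P = b + 2*y*sqrt(1 + z^2) = 5.6 + 2*1.25*sqrt(1 + 2.7^2) = 12.798 m.
R = A/P = 11.219 / 12.798 = 0.8766 m.

0.8766


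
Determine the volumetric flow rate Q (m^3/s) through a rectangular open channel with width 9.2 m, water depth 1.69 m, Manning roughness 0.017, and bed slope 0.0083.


For a rectangular channel, the cross-sectional area A = b * y = 9.2 * 1.69 = 15.55 m^2.
The wetted perimeter P = b + 2y = 9.2 + 2*1.69 = 12.58 m.
Hydraulic radius R = A/P = 15.55/12.58 = 1.2359 m.
Velocity V = (1/n)*R^(2/3)*S^(1/2) = (1/0.017)*1.2359^(2/3)*0.0083^(1/2) = 6.1719 m/s.
Discharge Q = A * V = 15.55 * 6.1719 = 95.961 m^3/s.

95.961


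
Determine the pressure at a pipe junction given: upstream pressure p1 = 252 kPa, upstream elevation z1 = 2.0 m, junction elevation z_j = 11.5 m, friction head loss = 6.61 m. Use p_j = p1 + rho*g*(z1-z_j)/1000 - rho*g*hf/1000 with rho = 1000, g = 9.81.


Junction pressure: p_j = p1 + rho*g*(z1 - z_j)/1000 - rho*g*hf/1000.
Elevation term = 1000*9.81*(2.0 - 11.5)/1000 = -93.195 kPa.
Friction term = 1000*9.81*6.61/1000 = 64.844 kPa.
p_j = 252 + -93.195 - 64.844 = 93.96 kPa.

93.96


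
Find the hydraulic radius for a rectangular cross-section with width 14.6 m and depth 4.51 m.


For a rectangular section:
Flow area A = b * y = 14.6 * 4.51 = 65.85 m^2.
Wetted perimeter P = b + 2y = 14.6 + 2*4.51 = 23.62 m.
Hydraulic radius R = A/P = 65.85 / 23.62 = 2.7877 m.

2.7877


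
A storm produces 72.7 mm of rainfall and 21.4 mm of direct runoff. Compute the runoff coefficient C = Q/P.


The runoff coefficient C = runoff depth / rainfall depth.
C = 21.4 / 72.7
  = 0.2944.

0.2944


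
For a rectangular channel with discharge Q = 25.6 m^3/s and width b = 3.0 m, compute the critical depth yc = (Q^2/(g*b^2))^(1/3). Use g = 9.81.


Using yc = (Q^2 / (g * b^2))^(1/3):
Q^2 = 25.6^2 = 655.36.
g * b^2 = 9.81 * 3.0^2 = 9.81 * 9.0 = 88.29.
Q^2 / (g*b^2) = 655.36 / 88.29 = 7.4228.
yc = 7.4228^(1/3) = 1.9507 m.

1.9507


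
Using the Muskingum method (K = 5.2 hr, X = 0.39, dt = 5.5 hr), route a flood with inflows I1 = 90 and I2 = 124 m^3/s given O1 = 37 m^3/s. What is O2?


Muskingum coefficients:
denom = 2*K*(1-X) + dt = 2*5.2*(1-0.39) + 5.5 = 11.844.
C0 = (dt - 2*K*X)/denom = (5.5 - 2*5.2*0.39)/11.844 = 0.1219.
C1 = (dt + 2*K*X)/denom = (5.5 + 2*5.2*0.39)/11.844 = 0.8068.
C2 = (2*K*(1-X) - dt)/denom = 0.0713.
O2 = C0*I2 + C1*I1 + C2*O1
   = 0.1219*124 + 0.8068*90 + 0.0713*37
   = 90.37 m^3/s.

90.37


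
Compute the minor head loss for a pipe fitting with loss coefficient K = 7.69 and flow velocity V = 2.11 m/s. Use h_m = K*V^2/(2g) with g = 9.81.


Minor loss formula: h_m = K * V^2/(2g).
V^2 = 2.11^2 = 4.4521.
V^2/(2g) = 4.4521 / 19.62 = 0.2269 m.
h_m = 7.69 * 0.2269 = 1.745 m.

1.745


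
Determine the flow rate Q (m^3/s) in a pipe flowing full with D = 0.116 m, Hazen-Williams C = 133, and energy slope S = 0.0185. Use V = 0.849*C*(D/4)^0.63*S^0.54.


For a full circular pipe, R = D/4 = 0.116/4 = 0.029 m.
V = 0.849 * 133 * 0.029^0.63 * 0.0185^0.54
  = 0.849 * 133 * 0.107476 * 0.115951
  = 1.4072 m/s.
Pipe area A = pi*D^2/4 = pi*0.116^2/4 = 0.0106 m^2.
Q = A * V = 0.0106 * 1.4072 = 0.0149 m^3/s.

0.0149


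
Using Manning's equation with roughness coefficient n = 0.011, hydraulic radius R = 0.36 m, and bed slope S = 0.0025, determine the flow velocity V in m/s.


Manning's equation gives V = (1/n) * R^(2/3) * S^(1/2).
First, compute R^(2/3) = 0.36^(2/3) = 0.5061.
Next, S^(1/2) = 0.0025^(1/2) = 0.05.
Then 1/n = 1/0.011 = 90.91.
V = 90.91 * 0.5061 * 0.05 = 2.3003 m/s.

2.3003


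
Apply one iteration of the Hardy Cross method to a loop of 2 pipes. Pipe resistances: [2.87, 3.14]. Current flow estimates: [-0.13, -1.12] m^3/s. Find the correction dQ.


Numerator terms (r*Q*|Q|): 2.87*-0.13*|-0.13| = -0.0485; 3.14*-1.12*|-1.12| = -3.9388.
Sum of numerator = -3.9873.
Denominator terms (r*|Q|): 2.87*|-0.13| = 0.3731; 3.14*|-1.12| = 3.5168.
2 * sum of denominator = 2 * 3.8899 = 7.7798.
dQ = --3.9873 / 7.7798 = 0.5125 m^3/s.

0.5125


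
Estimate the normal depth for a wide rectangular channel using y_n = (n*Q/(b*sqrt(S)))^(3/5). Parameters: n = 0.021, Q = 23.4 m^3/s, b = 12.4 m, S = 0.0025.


We use the wide-channel approximation y_n = (n*Q/(b*sqrt(S)))^(3/5).
sqrt(S) = sqrt(0.0025) = 0.05.
Numerator: n*Q = 0.021 * 23.4 = 0.4914.
Denominator: b*sqrt(S) = 12.4 * 0.05 = 0.62.
arg = 0.7926.
y_n = 0.7926^(3/5) = 0.8698 m.

0.8698


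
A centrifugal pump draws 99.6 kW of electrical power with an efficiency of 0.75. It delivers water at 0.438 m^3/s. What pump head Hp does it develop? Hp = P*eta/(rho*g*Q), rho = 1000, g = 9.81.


Pump head formula: Hp = P * eta / (rho * g * Q).
Numerator: P * eta = 99.6 * 1000 * 0.75 = 74700.0 W.
Denominator: rho * g * Q = 1000 * 9.81 * 0.438 = 4296.78.
Hp = 74700.0 / 4296.78 = 17.39 m.

17.39


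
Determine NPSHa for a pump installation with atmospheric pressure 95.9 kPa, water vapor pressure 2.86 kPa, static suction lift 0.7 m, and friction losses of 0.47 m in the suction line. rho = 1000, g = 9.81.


NPSHa = p_atm/(rho*g) - z_s - hf_s - p_vap/(rho*g).
p_atm/(rho*g) = 95.9*1000 / (1000*9.81) = 9.776 m.
p_vap/(rho*g) = 2.86*1000 / (1000*9.81) = 0.292 m.
NPSHa = 9.776 - 0.7 - 0.47 - 0.292
      = 8.31 m.

8.31


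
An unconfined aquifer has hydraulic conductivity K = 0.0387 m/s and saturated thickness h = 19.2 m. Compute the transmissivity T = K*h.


Transmissivity is defined as T = K * h.
T = 0.0387 * 19.2
  = 0.743 m^2/s.

0.743


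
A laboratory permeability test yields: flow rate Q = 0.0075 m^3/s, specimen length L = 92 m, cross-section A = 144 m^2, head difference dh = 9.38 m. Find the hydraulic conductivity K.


From K = Q*L / (A*dh):
Numerator: Q*L = 0.0075 * 92 = 0.69.
Denominator: A*dh = 144 * 9.38 = 1350.72.
K = 0.69 / 1350.72 = 0.000511 m/s.

0.000511


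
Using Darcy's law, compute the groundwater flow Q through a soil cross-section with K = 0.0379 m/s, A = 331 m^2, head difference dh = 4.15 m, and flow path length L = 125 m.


Darcy's law: Q = K * A * i, where i = dh/L.
Hydraulic gradient i = 4.15 / 125 = 0.0332.
Q = 0.0379 * 331 * 0.0332
  = 0.4165 m^3/s.

0.4165


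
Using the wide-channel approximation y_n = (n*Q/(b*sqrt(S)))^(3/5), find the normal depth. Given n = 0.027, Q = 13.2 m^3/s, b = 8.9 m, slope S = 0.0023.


We use the wide-channel approximation y_n = (n*Q/(b*sqrt(S)))^(3/5).
sqrt(S) = sqrt(0.0023) = 0.047958.
Numerator: n*Q = 0.027 * 13.2 = 0.3564.
Denominator: b*sqrt(S) = 8.9 * 0.047958 = 0.426826.
arg = 0.835.
y_n = 0.835^(3/5) = 0.8975 m.

0.8975


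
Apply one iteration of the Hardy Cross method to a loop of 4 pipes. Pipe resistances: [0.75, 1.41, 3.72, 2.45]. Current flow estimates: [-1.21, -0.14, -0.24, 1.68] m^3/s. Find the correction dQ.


Numerator terms (r*Q*|Q|): 0.75*-1.21*|-1.21| = -1.0981; 1.41*-0.14*|-0.14| = -0.0276; 3.72*-0.24*|-0.24| = -0.2143; 2.45*1.68*|1.68| = 6.9149.
Sum of numerator = 5.5749.
Denominator terms (r*|Q|): 0.75*|-1.21| = 0.9075; 1.41*|-0.14| = 0.1974; 3.72*|-0.24| = 0.8928; 2.45*|1.68| = 4.116.
2 * sum of denominator = 2 * 6.1137 = 12.2274.
dQ = -5.5749 / 12.2274 = -0.4559 m^3/s.

-0.4559


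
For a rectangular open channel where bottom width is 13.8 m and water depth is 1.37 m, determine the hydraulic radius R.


For a rectangular section:
Flow area A = b * y = 13.8 * 1.37 = 18.91 m^2.
Wetted perimeter P = b + 2y = 13.8 + 2*1.37 = 16.54 m.
Hydraulic radius R = A/P = 18.91 / 16.54 = 1.143 m.

1.143


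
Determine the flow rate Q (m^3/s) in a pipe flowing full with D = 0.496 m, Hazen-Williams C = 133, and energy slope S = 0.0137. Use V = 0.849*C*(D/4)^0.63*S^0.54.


For a full circular pipe, R = D/4 = 0.496/4 = 0.124 m.
V = 0.849 * 133 * 0.124^0.63 * 0.0137^0.54
  = 0.849 * 133 * 0.268445 * 0.098589
  = 2.9884 m/s.
Pipe area A = pi*D^2/4 = pi*0.496^2/4 = 0.1932 m^2.
Q = A * V = 0.1932 * 2.9884 = 0.5774 m^3/s.

0.5774


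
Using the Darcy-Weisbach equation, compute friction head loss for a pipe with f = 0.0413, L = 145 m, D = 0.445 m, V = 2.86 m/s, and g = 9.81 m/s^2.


Darcy-Weisbach equation: h_f = f * (L/D) * V^2/(2g).
f * L/D = 0.0413 * 145/0.445 = 13.4573.
V^2/(2g) = 2.86^2 / (2*9.81) = 8.1796 / 19.62 = 0.4169 m.
h_f = 13.4573 * 0.4169 = 5.61 m.

5.61


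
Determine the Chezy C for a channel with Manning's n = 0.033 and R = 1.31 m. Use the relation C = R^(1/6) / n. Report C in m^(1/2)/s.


The Chezy coefficient relates to Manning's n through C = R^(1/6) / n.
R^(1/6) = 1.31^(1/6) = 1.046033.
C = 1.046033 / 0.033 = 31.7 m^(1/2)/s.

31.7


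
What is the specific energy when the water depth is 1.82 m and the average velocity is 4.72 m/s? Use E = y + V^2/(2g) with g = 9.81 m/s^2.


Specific energy E = y + V^2/(2g).
Velocity head = V^2/(2g) = 4.72^2 / (2*9.81) = 22.2784 / 19.62 = 1.1355 m.
E = 1.82 + 1.1355 = 2.9555 m.

2.9555


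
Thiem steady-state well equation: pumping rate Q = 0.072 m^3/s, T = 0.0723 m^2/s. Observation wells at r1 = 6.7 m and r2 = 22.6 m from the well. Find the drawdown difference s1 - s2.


Thiem equation: s1 - s2 = Q/(2*pi*T) * ln(r2/r1).
ln(r2/r1) = ln(22.6/6.7) = 1.2158.
Q/(2*pi*T) = 0.072 / (2*pi*0.0723) = 0.072 / 0.4543 = 0.1585.
s1 - s2 = 0.1585 * 1.2158 = 0.1927 m.

0.1927


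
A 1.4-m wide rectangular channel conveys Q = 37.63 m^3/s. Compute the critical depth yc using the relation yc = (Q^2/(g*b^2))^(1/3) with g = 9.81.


Using yc = (Q^2 / (g * b^2))^(1/3):
Q^2 = 37.63^2 = 1416.02.
g * b^2 = 9.81 * 1.4^2 = 9.81 * 1.96 = 19.23.
Q^2 / (g*b^2) = 1416.02 / 19.23 = 73.636.
yc = 73.636^(1/3) = 4.1916 m.

4.1916


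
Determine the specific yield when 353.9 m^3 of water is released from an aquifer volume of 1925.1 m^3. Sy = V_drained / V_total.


Specific yield Sy = Volume drained / Total volume.
Sy = 353.9 / 1925.1
   = 0.1838.

0.1838


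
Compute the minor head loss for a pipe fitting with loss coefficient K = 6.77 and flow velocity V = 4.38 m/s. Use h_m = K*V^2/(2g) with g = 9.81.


Minor loss formula: h_m = K * V^2/(2g).
V^2 = 4.38^2 = 19.1844.
V^2/(2g) = 19.1844 / 19.62 = 0.9778 m.
h_m = 6.77 * 0.9778 = 6.6197 m.

6.6197


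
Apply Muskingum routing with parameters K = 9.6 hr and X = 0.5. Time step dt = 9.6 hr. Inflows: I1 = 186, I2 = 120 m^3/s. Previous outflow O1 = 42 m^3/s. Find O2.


Muskingum coefficients:
denom = 2*K*(1-X) + dt = 2*9.6*(1-0.5) + 9.6 = 19.2.
C0 = (dt - 2*K*X)/denom = (9.6 - 2*9.6*0.5)/19.2 = 0.0.
C1 = (dt + 2*K*X)/denom = (9.6 + 2*9.6*0.5)/19.2 = 1.0.
C2 = (2*K*(1-X) - dt)/denom = 0.0.
O2 = C0*I2 + C1*I1 + C2*O1
   = 0.0*120 + 1.0*186 + 0.0*42
   = 186.0 m^3/s.

186.0


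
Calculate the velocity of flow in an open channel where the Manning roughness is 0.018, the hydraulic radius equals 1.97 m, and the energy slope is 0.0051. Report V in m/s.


Manning's equation gives V = (1/n) * R^(2/3) * S^(1/2).
First, compute R^(2/3) = 1.97^(2/3) = 1.5715.
Next, S^(1/2) = 0.0051^(1/2) = 0.071414.
Then 1/n = 1/0.018 = 55.56.
V = 55.56 * 1.5715 * 0.071414 = 6.2348 m/s.

6.2348


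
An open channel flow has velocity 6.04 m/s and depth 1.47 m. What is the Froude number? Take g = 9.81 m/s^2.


The Froude number is defined as Fr = V / sqrt(g*y).
g*y = 9.81 * 1.47 = 14.4207.
sqrt(g*y) = sqrt(14.4207) = 3.7975.
Fr = 6.04 / 3.7975 = 1.5905.

1.5905


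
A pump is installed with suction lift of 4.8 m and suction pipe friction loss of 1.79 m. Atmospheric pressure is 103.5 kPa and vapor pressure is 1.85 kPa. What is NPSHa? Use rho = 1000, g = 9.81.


NPSHa = p_atm/(rho*g) - z_s - hf_s - p_vap/(rho*g).
p_atm/(rho*g) = 103.5*1000 / (1000*9.81) = 10.55 m.
p_vap/(rho*g) = 1.85*1000 / (1000*9.81) = 0.189 m.
NPSHa = 10.55 - 4.8 - 1.79 - 0.189
      = 3.77 m.

3.77


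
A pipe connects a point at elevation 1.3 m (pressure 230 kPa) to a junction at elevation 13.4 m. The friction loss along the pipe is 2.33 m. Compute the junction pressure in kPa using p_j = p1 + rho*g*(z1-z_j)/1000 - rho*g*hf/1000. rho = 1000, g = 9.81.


Junction pressure: p_j = p1 + rho*g*(z1 - z_j)/1000 - rho*g*hf/1000.
Elevation term = 1000*9.81*(1.3 - 13.4)/1000 = -118.701 kPa.
Friction term = 1000*9.81*2.33/1000 = 22.857 kPa.
p_j = 230 + -118.701 - 22.857 = 88.44 kPa.

88.44


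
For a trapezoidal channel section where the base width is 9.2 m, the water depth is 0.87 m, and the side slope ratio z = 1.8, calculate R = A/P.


For a trapezoidal section with side slope z:
A = (b + z*y)*y = (9.2 + 1.8*0.87)*0.87 = 9.366 m^2.
P = b + 2*y*sqrt(1 + z^2) = 9.2 + 2*0.87*sqrt(1 + 1.8^2) = 12.783 m.
R = A/P = 9.366 / 12.783 = 0.7327 m.

0.7327


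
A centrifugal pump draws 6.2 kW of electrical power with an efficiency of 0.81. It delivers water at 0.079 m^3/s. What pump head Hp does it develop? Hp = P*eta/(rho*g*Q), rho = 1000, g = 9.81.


Pump head formula: Hp = P * eta / (rho * g * Q).
Numerator: P * eta = 6.2 * 1000 * 0.81 = 5022.0 W.
Denominator: rho * g * Q = 1000 * 9.81 * 0.079 = 774.99.
Hp = 5022.0 / 774.99 = 6.48 m.

6.48


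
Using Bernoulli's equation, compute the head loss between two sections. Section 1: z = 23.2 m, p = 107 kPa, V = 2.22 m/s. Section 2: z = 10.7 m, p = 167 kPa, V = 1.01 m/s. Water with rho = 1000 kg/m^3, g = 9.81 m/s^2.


Total head at each section: H = z + p/(rho*g) + V^2/(2g).
H1 = 23.2 + 107*1000/(1000*9.81) + 2.22^2/(2*9.81)
   = 23.2 + 10.907 + 0.2512
   = 34.358 m.
H2 = 10.7 + 167*1000/(1000*9.81) + 1.01^2/(2*9.81)
   = 10.7 + 17.023 + 0.052
   = 27.775 m.
h_L = H1 - H2 = 34.358 - 27.775 = 6.583 m.

6.583


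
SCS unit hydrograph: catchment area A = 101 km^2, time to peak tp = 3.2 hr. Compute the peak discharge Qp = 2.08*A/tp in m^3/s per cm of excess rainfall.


SCS formula: Qp = 2.08 * A / tp.
Qp = 2.08 * 101 / 3.2
   = 210.08 / 3.2
   = 65.65 m^3/s per cm.

65.65


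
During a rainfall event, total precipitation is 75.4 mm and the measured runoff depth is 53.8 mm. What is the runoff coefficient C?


The runoff coefficient C = runoff depth / rainfall depth.
C = 53.8 / 75.4
  = 0.7135.

0.7135


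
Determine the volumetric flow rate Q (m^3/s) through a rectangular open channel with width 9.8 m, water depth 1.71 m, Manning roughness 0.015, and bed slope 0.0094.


For a rectangular channel, the cross-sectional area A = b * y = 9.8 * 1.71 = 16.76 m^2.
The wetted perimeter P = b + 2y = 9.8 + 2*1.71 = 13.22 m.
Hydraulic radius R = A/P = 16.76/13.22 = 1.2676 m.
Velocity V = (1/n)*R^(2/3)*S^(1/2) = (1/0.015)*1.2676^(2/3)*0.0094^(1/2) = 7.5706 m/s.
Discharge Q = A * V = 16.76 * 7.5706 = 126.869 m^3/s.

126.869


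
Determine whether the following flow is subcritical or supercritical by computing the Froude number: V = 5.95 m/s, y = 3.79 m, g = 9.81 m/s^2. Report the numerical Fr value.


The Froude number is defined as Fr = V / sqrt(g*y).
g*y = 9.81 * 3.79 = 37.1799.
sqrt(g*y) = sqrt(37.1799) = 6.0975.
Fr = 5.95 / 6.0975 = 0.9758.
Since Fr < 1, the flow is subcritical.

0.9758


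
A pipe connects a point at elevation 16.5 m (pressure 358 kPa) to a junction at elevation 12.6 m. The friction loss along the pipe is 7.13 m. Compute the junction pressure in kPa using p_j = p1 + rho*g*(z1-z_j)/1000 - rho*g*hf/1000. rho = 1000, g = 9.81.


Junction pressure: p_j = p1 + rho*g*(z1 - z_j)/1000 - rho*g*hf/1000.
Elevation term = 1000*9.81*(16.5 - 12.6)/1000 = 38.259 kPa.
Friction term = 1000*9.81*7.13/1000 = 69.945 kPa.
p_j = 358 + 38.259 - 69.945 = 326.31 kPa.

326.31


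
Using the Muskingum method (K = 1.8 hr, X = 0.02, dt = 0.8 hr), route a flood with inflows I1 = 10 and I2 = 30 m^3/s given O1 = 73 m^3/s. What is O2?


Muskingum coefficients:
denom = 2*K*(1-X) + dt = 2*1.8*(1-0.02) + 0.8 = 4.328.
C0 = (dt - 2*K*X)/denom = (0.8 - 2*1.8*0.02)/4.328 = 0.1682.
C1 = (dt + 2*K*X)/denom = (0.8 + 2*1.8*0.02)/4.328 = 0.2015.
C2 = (2*K*(1-X) - dt)/denom = 0.6303.
O2 = C0*I2 + C1*I1 + C2*O1
   = 0.1682*30 + 0.2015*10 + 0.6303*73
   = 53.07 m^3/s.

53.07


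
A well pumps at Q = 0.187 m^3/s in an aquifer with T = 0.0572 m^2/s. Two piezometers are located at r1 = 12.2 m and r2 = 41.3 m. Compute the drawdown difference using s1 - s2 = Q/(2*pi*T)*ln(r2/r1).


Thiem equation: s1 - s2 = Q/(2*pi*T) * ln(r2/r1).
ln(r2/r1) = ln(41.3/12.2) = 1.2194.
Q/(2*pi*T) = 0.187 / (2*pi*0.0572) = 0.187 / 0.3594 = 0.5203.
s1 - s2 = 0.5203 * 1.2194 = 0.6345 m.

0.6345


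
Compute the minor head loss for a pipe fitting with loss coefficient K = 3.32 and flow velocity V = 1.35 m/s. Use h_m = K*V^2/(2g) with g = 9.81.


Minor loss formula: h_m = K * V^2/(2g).
V^2 = 1.35^2 = 1.8225.
V^2/(2g) = 1.8225 / 19.62 = 0.0929 m.
h_m = 3.32 * 0.0929 = 0.3084 m.

0.3084


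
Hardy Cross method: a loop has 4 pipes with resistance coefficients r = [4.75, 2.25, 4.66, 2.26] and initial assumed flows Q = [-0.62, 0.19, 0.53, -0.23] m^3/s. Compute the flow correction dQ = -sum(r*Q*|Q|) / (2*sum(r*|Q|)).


Numerator terms (r*Q*|Q|): 4.75*-0.62*|-0.62| = -1.8259; 2.25*0.19*|0.19| = 0.0812; 4.66*0.53*|0.53| = 1.309; 2.26*-0.23*|-0.23| = -0.1196.
Sum of numerator = -0.5552.
Denominator terms (r*|Q|): 4.75*|-0.62| = 2.945; 2.25*|0.19| = 0.4275; 4.66*|0.53| = 2.4698; 2.26*|-0.23| = 0.5198.
2 * sum of denominator = 2 * 6.3621 = 12.7242.
dQ = --0.5552 / 12.7242 = 0.0436 m^3/s.

0.0436


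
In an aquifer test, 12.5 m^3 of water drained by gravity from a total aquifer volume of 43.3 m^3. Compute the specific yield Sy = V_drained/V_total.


Specific yield Sy = Volume drained / Total volume.
Sy = 12.5 / 43.3
   = 0.2887.

0.2887


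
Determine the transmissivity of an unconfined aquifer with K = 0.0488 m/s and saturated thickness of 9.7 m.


Transmissivity is defined as T = K * h.
T = 0.0488 * 9.7
  = 0.4734 m^2/s.

0.4734


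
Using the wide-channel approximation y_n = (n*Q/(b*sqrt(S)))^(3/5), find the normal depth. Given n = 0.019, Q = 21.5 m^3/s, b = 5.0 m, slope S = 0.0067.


We use the wide-channel approximation y_n = (n*Q/(b*sqrt(S)))^(3/5).
sqrt(S) = sqrt(0.0067) = 0.081854.
Numerator: n*Q = 0.019 * 21.5 = 0.4085.
Denominator: b*sqrt(S) = 5.0 * 0.081854 = 0.40927.
arg = 0.9981.
y_n = 0.9981^(3/5) = 0.9989 m.

0.9989


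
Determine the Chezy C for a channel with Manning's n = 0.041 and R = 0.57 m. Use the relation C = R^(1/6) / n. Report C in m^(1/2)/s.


The Chezy coefficient relates to Manning's n through C = R^(1/6) / n.
R^(1/6) = 0.57^(1/6) = 0.910568.
C = 0.910568 / 0.041 = 22.21 m^(1/2)/s.

22.21


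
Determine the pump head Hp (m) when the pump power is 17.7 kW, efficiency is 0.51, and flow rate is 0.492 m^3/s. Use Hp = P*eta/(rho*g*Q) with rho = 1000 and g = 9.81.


Pump head formula: Hp = P * eta / (rho * g * Q).
Numerator: P * eta = 17.7 * 1000 * 0.51 = 9027.0 W.
Denominator: rho * g * Q = 1000 * 9.81 * 0.492 = 4826.52.
Hp = 9027.0 / 4826.52 = 1.87 m.

1.87


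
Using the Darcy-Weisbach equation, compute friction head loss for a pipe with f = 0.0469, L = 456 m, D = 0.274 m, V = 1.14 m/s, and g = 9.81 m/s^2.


Darcy-Weisbach equation: h_f = f * (L/D) * V^2/(2g).
f * L/D = 0.0469 * 456/0.274 = 78.0526.
V^2/(2g) = 1.14^2 / (2*9.81) = 1.2996 / 19.62 = 0.0662 m.
h_f = 78.0526 * 0.0662 = 5.17 m.

5.17


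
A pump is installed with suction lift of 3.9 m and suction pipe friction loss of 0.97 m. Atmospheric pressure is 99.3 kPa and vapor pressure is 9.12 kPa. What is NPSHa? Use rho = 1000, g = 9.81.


NPSHa = p_atm/(rho*g) - z_s - hf_s - p_vap/(rho*g).
p_atm/(rho*g) = 99.3*1000 / (1000*9.81) = 10.122 m.
p_vap/(rho*g) = 9.12*1000 / (1000*9.81) = 0.93 m.
NPSHa = 10.122 - 3.9 - 0.97 - 0.93
      = 4.32 m.

4.32


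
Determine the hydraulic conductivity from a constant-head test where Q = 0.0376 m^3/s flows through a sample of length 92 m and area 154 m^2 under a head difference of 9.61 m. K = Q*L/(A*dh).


From K = Q*L / (A*dh):
Numerator: Q*L = 0.0376 * 92 = 3.4592.
Denominator: A*dh = 154 * 9.61 = 1479.94.
K = 3.4592 / 1479.94 = 0.002337 m/s.

0.002337


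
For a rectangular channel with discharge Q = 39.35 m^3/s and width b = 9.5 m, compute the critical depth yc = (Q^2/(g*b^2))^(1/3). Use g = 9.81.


Using yc = (Q^2 / (g * b^2))^(1/3):
Q^2 = 39.35^2 = 1548.42.
g * b^2 = 9.81 * 9.5^2 = 9.81 * 90.25 = 885.35.
Q^2 / (g*b^2) = 1548.42 / 885.35 = 1.7489.
yc = 1.7489^(1/3) = 1.2048 m.

1.2048


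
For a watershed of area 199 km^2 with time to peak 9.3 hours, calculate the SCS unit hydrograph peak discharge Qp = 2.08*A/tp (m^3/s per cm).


SCS formula: Qp = 2.08 * A / tp.
Qp = 2.08 * 199 / 9.3
   = 413.92 / 9.3
   = 44.51 m^3/s per cm.

44.51


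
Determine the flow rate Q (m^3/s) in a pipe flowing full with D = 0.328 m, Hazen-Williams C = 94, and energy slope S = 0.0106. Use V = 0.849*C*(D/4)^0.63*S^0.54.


For a full circular pipe, R = D/4 = 0.328/4 = 0.082 m.
V = 0.849 * 94 * 0.082^0.63 * 0.0106^0.54
  = 0.849 * 94 * 0.206872 * 0.085835
  = 1.4171 m/s.
Pipe area A = pi*D^2/4 = pi*0.328^2/4 = 0.0845 m^2.
Q = A * V = 0.0845 * 1.4171 = 0.1197 m^3/s.

0.1197


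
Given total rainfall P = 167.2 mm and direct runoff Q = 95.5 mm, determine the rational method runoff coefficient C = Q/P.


The runoff coefficient C = runoff depth / rainfall depth.
C = 95.5 / 167.2
  = 0.5712.

0.5712


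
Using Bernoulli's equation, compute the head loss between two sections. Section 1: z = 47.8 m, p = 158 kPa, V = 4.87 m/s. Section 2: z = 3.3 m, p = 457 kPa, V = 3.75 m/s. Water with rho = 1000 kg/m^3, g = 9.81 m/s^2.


Total head at each section: H = z + p/(rho*g) + V^2/(2g).
H1 = 47.8 + 158*1000/(1000*9.81) + 4.87^2/(2*9.81)
   = 47.8 + 16.106 + 1.2088
   = 65.115 m.
H2 = 3.3 + 457*1000/(1000*9.81) + 3.75^2/(2*9.81)
   = 3.3 + 46.585 + 0.7167
   = 50.602 m.
h_L = H1 - H2 = 65.115 - 50.602 = 14.513 m.

14.513


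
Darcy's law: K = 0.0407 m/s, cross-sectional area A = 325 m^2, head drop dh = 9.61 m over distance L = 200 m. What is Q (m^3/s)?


Darcy's law: Q = K * A * i, where i = dh/L.
Hydraulic gradient i = 9.61 / 200 = 0.04805.
Q = 0.0407 * 325 * 0.04805
  = 0.6356 m^3/s.

0.6356


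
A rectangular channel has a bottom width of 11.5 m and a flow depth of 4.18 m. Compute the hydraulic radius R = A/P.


For a rectangular section:
Flow area A = b * y = 11.5 * 4.18 = 48.07 m^2.
Wetted perimeter P = b + 2y = 11.5 + 2*4.18 = 19.86 m.
Hydraulic radius R = A/P = 48.07 / 19.86 = 2.4204 m.

2.4204


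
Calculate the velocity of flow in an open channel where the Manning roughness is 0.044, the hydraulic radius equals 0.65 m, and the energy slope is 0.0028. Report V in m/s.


Manning's equation gives V = (1/n) * R^(2/3) * S^(1/2).
First, compute R^(2/3) = 0.65^(2/3) = 0.7504.
Next, S^(1/2) = 0.0028^(1/2) = 0.052915.
Then 1/n = 1/0.044 = 22.73.
V = 22.73 * 0.7504 * 0.052915 = 0.9024 m/s.

0.9024


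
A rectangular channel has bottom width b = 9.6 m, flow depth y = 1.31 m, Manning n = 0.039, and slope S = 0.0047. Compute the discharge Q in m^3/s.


For a rectangular channel, the cross-sectional area A = b * y = 9.6 * 1.31 = 12.58 m^2.
The wetted perimeter P = b + 2y = 9.6 + 2*1.31 = 12.22 m.
Hydraulic radius R = A/P = 12.58/12.22 = 1.0291 m.
Velocity V = (1/n)*R^(2/3)*S^(1/2) = (1/0.039)*1.0291^(2/3)*0.0047^(1/2) = 1.7918 m/s.
Discharge Q = A * V = 12.58 * 1.7918 = 22.534 m^3/s.

22.534


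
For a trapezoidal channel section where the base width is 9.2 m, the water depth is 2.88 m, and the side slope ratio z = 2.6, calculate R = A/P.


For a trapezoidal section with side slope z:
A = (b + z*y)*y = (9.2 + 2.6*2.88)*2.88 = 48.061 m^2.
P = b + 2*y*sqrt(1 + z^2) = 9.2 + 2*2.88*sqrt(1 + 2.6^2) = 25.246 m.
R = A/P = 48.061 / 25.246 = 1.9038 m.

1.9038


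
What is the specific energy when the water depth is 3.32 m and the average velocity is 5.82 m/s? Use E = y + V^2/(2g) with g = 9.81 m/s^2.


Specific energy E = y + V^2/(2g).
Velocity head = V^2/(2g) = 5.82^2 / (2*9.81) = 33.8724 / 19.62 = 1.7264 m.
E = 3.32 + 1.7264 = 5.0464 m.

5.0464


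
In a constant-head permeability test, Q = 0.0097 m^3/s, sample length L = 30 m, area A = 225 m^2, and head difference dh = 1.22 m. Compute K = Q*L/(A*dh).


From K = Q*L / (A*dh):
Numerator: Q*L = 0.0097 * 30 = 0.291.
Denominator: A*dh = 225 * 1.22 = 274.5.
K = 0.291 / 274.5 = 0.00106 m/s.

0.00106


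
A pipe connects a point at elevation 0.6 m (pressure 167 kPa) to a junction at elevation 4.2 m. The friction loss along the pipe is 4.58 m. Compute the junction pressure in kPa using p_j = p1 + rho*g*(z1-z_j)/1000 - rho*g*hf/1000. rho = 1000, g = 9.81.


Junction pressure: p_j = p1 + rho*g*(z1 - z_j)/1000 - rho*g*hf/1000.
Elevation term = 1000*9.81*(0.6 - 4.2)/1000 = -35.316 kPa.
Friction term = 1000*9.81*4.58/1000 = 44.93 kPa.
p_j = 167 + -35.316 - 44.93 = 86.75 kPa.

86.75


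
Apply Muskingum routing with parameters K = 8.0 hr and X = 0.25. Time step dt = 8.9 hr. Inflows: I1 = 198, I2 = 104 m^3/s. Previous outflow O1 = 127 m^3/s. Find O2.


Muskingum coefficients:
denom = 2*K*(1-X) + dt = 2*8.0*(1-0.25) + 8.9 = 20.9.
C0 = (dt - 2*K*X)/denom = (8.9 - 2*8.0*0.25)/20.9 = 0.2344.
C1 = (dt + 2*K*X)/denom = (8.9 + 2*8.0*0.25)/20.9 = 0.6172.
C2 = (2*K*(1-X) - dt)/denom = 0.1483.
O2 = C0*I2 + C1*I1 + C2*O1
   = 0.2344*104 + 0.6172*198 + 0.1483*127
   = 165.43 m^3/s.

165.43


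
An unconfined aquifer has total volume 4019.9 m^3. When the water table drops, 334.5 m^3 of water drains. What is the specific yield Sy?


Specific yield Sy = Volume drained / Total volume.
Sy = 334.5 / 4019.9
   = 0.0832.

0.0832


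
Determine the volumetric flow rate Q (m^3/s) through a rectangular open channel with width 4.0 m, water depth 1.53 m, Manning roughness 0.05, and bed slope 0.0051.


For a rectangular channel, the cross-sectional area A = b * y = 4.0 * 1.53 = 6.12 m^2.
The wetted perimeter P = b + 2y = 4.0 + 2*1.53 = 7.06 m.
Hydraulic radius R = A/P = 6.12/7.06 = 0.8669 m.
Velocity V = (1/n)*R^(2/3)*S^(1/2) = (1/0.05)*0.8669^(2/3)*0.0051^(1/2) = 1.2985 m/s.
Discharge Q = A * V = 6.12 * 1.2985 = 7.947 m^3/s.

7.947


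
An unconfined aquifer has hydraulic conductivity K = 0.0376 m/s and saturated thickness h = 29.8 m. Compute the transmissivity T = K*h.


Transmissivity is defined as T = K * h.
T = 0.0376 * 29.8
  = 1.1205 m^2/s.

1.1205


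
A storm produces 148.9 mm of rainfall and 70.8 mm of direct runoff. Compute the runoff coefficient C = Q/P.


The runoff coefficient C = runoff depth / rainfall depth.
C = 70.8 / 148.9
  = 0.4755.

0.4755


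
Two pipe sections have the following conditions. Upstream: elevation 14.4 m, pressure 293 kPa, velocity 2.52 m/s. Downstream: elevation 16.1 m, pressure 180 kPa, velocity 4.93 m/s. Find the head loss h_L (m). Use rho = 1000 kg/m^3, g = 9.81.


Total head at each section: H = z + p/(rho*g) + V^2/(2g).
H1 = 14.4 + 293*1000/(1000*9.81) + 2.52^2/(2*9.81)
   = 14.4 + 29.867 + 0.3237
   = 44.591 m.
H2 = 16.1 + 180*1000/(1000*9.81) + 4.93^2/(2*9.81)
   = 16.1 + 18.349 + 1.2388
   = 35.687 m.
h_L = H1 - H2 = 44.591 - 35.687 = 8.904 m.

8.904


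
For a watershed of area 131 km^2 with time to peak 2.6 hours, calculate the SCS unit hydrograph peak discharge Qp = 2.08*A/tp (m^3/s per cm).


SCS formula: Qp = 2.08 * A / tp.
Qp = 2.08 * 131 / 2.6
   = 272.48 / 2.6
   = 104.8 m^3/s per cm.

104.8


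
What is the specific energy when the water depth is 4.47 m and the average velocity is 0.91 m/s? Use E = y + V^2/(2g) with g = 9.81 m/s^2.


Specific energy E = y + V^2/(2g).
Velocity head = V^2/(2g) = 0.91^2 / (2*9.81) = 0.8281 / 19.62 = 0.0422 m.
E = 4.47 + 0.0422 = 4.5122 m.

4.5122


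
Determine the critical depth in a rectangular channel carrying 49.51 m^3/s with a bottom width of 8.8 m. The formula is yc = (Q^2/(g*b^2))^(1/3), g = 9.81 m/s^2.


Using yc = (Q^2 / (g * b^2))^(1/3):
Q^2 = 49.51^2 = 2451.24.
g * b^2 = 9.81 * 8.8^2 = 9.81 * 77.44 = 759.69.
Q^2 / (g*b^2) = 2451.24 / 759.69 = 3.2266.
yc = 3.2266^(1/3) = 1.4777 m.

1.4777


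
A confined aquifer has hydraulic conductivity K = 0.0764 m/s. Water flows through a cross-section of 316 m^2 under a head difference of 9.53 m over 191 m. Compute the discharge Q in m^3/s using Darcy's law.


Darcy's law: Q = K * A * i, where i = dh/L.
Hydraulic gradient i = 9.53 / 191 = 0.049895.
Q = 0.0764 * 316 * 0.049895
  = 1.2046 m^3/s.

1.2046


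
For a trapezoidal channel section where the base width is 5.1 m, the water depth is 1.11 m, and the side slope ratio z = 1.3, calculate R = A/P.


For a trapezoidal section with side slope z:
A = (b + z*y)*y = (5.1 + 1.3*1.11)*1.11 = 7.263 m^2.
P = b + 2*y*sqrt(1 + z^2) = 5.1 + 2*1.11*sqrt(1 + 1.3^2) = 8.741 m.
R = A/P = 7.263 / 8.741 = 0.8309 m.

0.8309


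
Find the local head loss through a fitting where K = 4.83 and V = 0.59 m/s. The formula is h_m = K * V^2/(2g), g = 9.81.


Minor loss formula: h_m = K * V^2/(2g).
V^2 = 0.59^2 = 0.3481.
V^2/(2g) = 0.3481 / 19.62 = 0.0177 m.
h_m = 4.83 * 0.0177 = 0.0857 m.

0.0857


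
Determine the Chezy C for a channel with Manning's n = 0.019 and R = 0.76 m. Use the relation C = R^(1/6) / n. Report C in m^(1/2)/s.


The Chezy coefficient relates to Manning's n through C = R^(1/6) / n.
R^(1/6) = 0.76^(1/6) = 0.955291.
C = 0.955291 / 0.019 = 50.28 m^(1/2)/s.

50.28


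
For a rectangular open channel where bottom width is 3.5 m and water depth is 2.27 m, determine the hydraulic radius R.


For a rectangular section:
Flow area A = b * y = 3.5 * 2.27 = 7.95 m^2.
Wetted perimeter P = b + 2y = 3.5 + 2*2.27 = 8.04 m.
Hydraulic radius R = A/P = 7.95 / 8.04 = 0.9882 m.

0.9882


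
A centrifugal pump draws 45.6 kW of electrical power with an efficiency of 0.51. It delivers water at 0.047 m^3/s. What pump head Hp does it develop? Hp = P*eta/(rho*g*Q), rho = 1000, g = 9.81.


Pump head formula: Hp = P * eta / (rho * g * Q).
Numerator: P * eta = 45.6 * 1000 * 0.51 = 23256.0 W.
Denominator: rho * g * Q = 1000 * 9.81 * 0.047 = 461.07.
Hp = 23256.0 / 461.07 = 50.44 m.

50.44


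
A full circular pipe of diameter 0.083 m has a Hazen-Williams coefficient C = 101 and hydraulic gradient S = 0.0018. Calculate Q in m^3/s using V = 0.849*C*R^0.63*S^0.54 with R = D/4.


For a full circular pipe, R = D/4 = 0.083/4 = 0.0208 m.
V = 0.849 * 101 * 0.0208^0.63 * 0.0018^0.54
  = 0.849 * 101 * 0.087041 * 0.032949
  = 0.2459 m/s.
Pipe area A = pi*D^2/4 = pi*0.083^2/4 = 0.0054 m^2.
Q = A * V = 0.0054 * 0.2459 = 0.0013 m^3/s.

0.0013


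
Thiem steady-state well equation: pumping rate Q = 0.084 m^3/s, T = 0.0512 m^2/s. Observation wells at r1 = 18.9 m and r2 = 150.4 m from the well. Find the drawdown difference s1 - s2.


Thiem equation: s1 - s2 = Q/(2*pi*T) * ln(r2/r1).
ln(r2/r1) = ln(150.4/18.9) = 2.0741.
Q/(2*pi*T) = 0.084 / (2*pi*0.0512) = 0.084 / 0.3217 = 0.2611.
s1 - s2 = 0.2611 * 2.0741 = 0.5416 m.

0.5416


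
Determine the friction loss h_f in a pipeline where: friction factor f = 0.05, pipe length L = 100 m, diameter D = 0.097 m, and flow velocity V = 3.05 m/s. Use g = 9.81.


Darcy-Weisbach equation: h_f = f * (L/D) * V^2/(2g).
f * L/D = 0.05 * 100/0.097 = 51.5464.
V^2/(2g) = 3.05^2 / (2*9.81) = 9.3025 / 19.62 = 0.4741 m.
h_f = 51.5464 * 0.4741 = 24.44 m.

24.44


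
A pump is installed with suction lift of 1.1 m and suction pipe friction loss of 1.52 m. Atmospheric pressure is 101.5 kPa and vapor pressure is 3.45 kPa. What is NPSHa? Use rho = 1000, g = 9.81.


NPSHa = p_atm/(rho*g) - z_s - hf_s - p_vap/(rho*g).
p_atm/(rho*g) = 101.5*1000 / (1000*9.81) = 10.347 m.
p_vap/(rho*g) = 3.45*1000 / (1000*9.81) = 0.352 m.
NPSHa = 10.347 - 1.1 - 1.52 - 0.352
      = 7.37 m.

7.37


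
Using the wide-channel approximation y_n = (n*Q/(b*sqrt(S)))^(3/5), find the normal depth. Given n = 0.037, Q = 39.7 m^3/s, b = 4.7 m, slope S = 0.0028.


We use the wide-channel approximation y_n = (n*Q/(b*sqrt(S)))^(3/5).
sqrt(S) = sqrt(0.0028) = 0.052915.
Numerator: n*Q = 0.037 * 39.7 = 1.4689.
Denominator: b*sqrt(S) = 4.7 * 0.052915 = 0.2487.
arg = 5.9063.
y_n = 5.9063^(3/5) = 2.9026 m.

2.9026


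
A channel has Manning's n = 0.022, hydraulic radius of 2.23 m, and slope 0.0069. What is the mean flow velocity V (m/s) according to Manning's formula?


Manning's equation gives V = (1/n) * R^(2/3) * S^(1/2).
First, compute R^(2/3) = 2.23^(2/3) = 1.7069.
Next, S^(1/2) = 0.0069^(1/2) = 0.083066.
Then 1/n = 1/0.022 = 45.45.
V = 45.45 * 1.7069 * 0.083066 = 6.4447 m/s.

6.4447


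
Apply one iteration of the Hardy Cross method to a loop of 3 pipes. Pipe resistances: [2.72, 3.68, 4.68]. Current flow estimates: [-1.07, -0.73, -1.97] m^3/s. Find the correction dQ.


Numerator terms (r*Q*|Q|): 2.72*-1.07*|-1.07| = -3.1141; 3.68*-0.73*|-0.73| = -1.9611; 4.68*-1.97*|-1.97| = -18.1626.
Sum of numerator = -23.2378.
Denominator terms (r*|Q|): 2.72*|-1.07| = 2.9104; 3.68*|-0.73| = 2.6864; 4.68*|-1.97| = 9.2196.
2 * sum of denominator = 2 * 14.8164 = 29.6328.
dQ = --23.2378 / 29.6328 = 0.7842 m^3/s.

0.7842


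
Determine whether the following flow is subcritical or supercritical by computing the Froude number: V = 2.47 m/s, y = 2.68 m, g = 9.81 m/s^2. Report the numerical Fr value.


The Froude number is defined as Fr = V / sqrt(g*y).
g*y = 9.81 * 2.68 = 26.2908.
sqrt(g*y) = sqrt(26.2908) = 5.1275.
Fr = 2.47 / 5.1275 = 0.4817.
Since Fr < 1, the flow is subcritical.

0.4817


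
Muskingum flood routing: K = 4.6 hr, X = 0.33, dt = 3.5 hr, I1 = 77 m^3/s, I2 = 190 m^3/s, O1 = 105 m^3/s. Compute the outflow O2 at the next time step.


Muskingum coefficients:
denom = 2*K*(1-X) + dt = 2*4.6*(1-0.33) + 3.5 = 9.664.
C0 = (dt - 2*K*X)/denom = (3.5 - 2*4.6*0.33)/9.664 = 0.048.
C1 = (dt + 2*K*X)/denom = (3.5 + 2*4.6*0.33)/9.664 = 0.6763.
C2 = (2*K*(1-X) - dt)/denom = 0.2757.
O2 = C0*I2 + C1*I1 + C2*O1
   = 0.048*190 + 0.6763*77 + 0.2757*105
   = 90.14 m^3/s.

90.14
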